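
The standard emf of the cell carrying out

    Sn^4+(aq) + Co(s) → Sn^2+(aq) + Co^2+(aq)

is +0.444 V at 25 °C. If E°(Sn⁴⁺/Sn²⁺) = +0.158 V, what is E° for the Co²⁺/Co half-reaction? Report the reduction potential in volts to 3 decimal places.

−0.286 V

In the reaction as written the Sn⁴⁺/Sn²⁺ couple is reduced (cathode) and Co²⁺/Co is oxidized (anode), so E°cell = E°(Sn⁴⁺/Sn²⁺) − E°(Co²⁺/Co).
E°(Co²⁺/Co) = E°(cathode) − E°cell = +0.158 − (+0.444) = −0.286 V.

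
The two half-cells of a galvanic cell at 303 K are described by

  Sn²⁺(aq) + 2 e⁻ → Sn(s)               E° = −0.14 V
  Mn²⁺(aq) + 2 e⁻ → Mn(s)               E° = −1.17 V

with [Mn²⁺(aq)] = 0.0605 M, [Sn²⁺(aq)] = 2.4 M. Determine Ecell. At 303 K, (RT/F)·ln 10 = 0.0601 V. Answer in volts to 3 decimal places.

The Sn²⁺/Sn couple has the more positive E°, so it is the cathode; Mn²⁺/Mn is the anode.
E°cell = E°cat − E°an = −0.14 − (−1.17) = +1.03 V; n = 2.
For the overall reaction Sn²⁺(aq) + Mn(s) → Sn(s) + Mn²⁺(aq), Q = [Mn²⁺(aq)] / [Sn²⁺(aq)] = 0.0252, giving log Q = −1.598.
E = E° − (0.0601/n)·log Q = +1.03 − (0.0601/2)(−1.598) = +1.078 V.

+1.078 V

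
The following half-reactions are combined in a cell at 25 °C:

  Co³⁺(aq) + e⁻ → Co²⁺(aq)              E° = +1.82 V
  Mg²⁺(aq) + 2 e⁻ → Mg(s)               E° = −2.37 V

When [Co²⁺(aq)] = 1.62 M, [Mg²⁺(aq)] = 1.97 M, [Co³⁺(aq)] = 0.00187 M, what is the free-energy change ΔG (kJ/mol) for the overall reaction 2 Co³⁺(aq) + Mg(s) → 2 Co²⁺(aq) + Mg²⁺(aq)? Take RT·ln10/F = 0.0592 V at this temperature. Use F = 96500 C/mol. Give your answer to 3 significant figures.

−773 kJ/mol

E°cell = +1.82 − (−2.37) = +4.19 V; the balanced reaction transfers n = 2 electrons.
The reaction quotient is ([Co²⁺(aq)]^2·[Mg²⁺(aq)]) / [Co³⁺(aq)]^2 = 1.48×10^6; by Nernst, E = +4.19 − (0.0592/2)(6.170) = +4.0074 V.
ΔG = −nFE = −(2)(96500)(+4.0074) J/mol = −773 kJ/mol.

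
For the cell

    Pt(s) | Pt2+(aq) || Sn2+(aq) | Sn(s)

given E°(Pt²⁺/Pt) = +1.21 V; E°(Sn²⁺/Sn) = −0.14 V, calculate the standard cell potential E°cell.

By convention the left-hand electrode in cell notation is the anode (oxidation) and the right-hand electrode is the cathode (reduction).
E°cell = E°(right) − E°(left) = −0.14 − (+1.21) = −1.35 V.
The negative sign shows that, as written, the cell would require an external voltage to drive the reaction.

−1.35 V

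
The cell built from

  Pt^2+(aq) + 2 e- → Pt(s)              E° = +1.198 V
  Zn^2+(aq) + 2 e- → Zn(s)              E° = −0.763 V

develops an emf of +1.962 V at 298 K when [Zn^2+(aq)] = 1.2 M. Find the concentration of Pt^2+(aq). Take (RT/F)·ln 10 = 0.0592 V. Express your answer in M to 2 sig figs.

With Pt²⁺/Pt at the cathode and Zn²⁺/Zn at the anode, E°cell = +1.198 − (−0.763) = +1.961 V (n = 2).
From the Nernst equation, log Q = n(E° − E)/0.0592 = 2·(+1.961 − (+1.962))/0.0592 = −0.034.
Balancing electrons gives Pt^2+(aq) + Zn(s) → Pt(s) + Zn^2+(aq); thus Q = [Zn^2+(aq)] / [Pt^2+(aq)].
Isolating [Pt^2+(aq)] in Q = 10^{−0.034} yields log [Pt^2+(aq)] = 0.113, i.e. 1.3 M.

1.3 M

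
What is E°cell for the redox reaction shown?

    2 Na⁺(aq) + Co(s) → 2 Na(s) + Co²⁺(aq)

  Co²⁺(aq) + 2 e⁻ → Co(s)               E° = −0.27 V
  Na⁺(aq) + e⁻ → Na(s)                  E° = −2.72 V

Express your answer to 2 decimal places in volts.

Na⁺(aq) gains electrons, so the Na⁺/Na couple is the cathode; the Co²⁺/Co couple is the anode.
E°cell = E°(cathode) − E°(anode) = −2.72 − (−0.27) = −2.45 V.

−2.45 V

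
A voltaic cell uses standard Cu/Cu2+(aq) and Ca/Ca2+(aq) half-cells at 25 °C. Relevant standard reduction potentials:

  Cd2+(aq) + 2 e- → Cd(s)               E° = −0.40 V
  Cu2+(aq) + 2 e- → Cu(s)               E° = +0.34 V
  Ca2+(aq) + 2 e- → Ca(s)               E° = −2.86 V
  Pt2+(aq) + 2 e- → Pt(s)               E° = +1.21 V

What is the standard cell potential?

The Cu²⁺/Cu couple has the higher E°, so Cu ion is reduced (cathode) and Ca is oxidized (anode).
E°cell = E°(cathode) − E°(anode) = +0.34 − (−2.86) = +3.20 V.

+3.20 V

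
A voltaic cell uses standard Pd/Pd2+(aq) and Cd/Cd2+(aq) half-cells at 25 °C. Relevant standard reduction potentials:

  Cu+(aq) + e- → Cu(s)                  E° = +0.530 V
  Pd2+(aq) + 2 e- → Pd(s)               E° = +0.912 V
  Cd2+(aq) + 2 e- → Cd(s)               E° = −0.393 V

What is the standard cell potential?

+1.305 V

Of the two couples in this cell, the one with the more positive reduction potential is reduced at the cathode: here that is Pd²⁺/Pd (+0.912 V); Cd²⁺/Cd (−0.393 V) is the anode.
E°cell = E°(cathode) − E°(anode) = +0.912 − (−0.393) = +1.305 V.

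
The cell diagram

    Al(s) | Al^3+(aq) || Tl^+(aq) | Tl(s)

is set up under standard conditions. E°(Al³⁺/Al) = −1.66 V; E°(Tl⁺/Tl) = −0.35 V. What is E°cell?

+1.31 V

By convention the left-hand electrode in cell notation is the anode (oxidation) and the right-hand electrode is the cathode (reduction).
E°cell = E°(right) − E°(left) = −0.35 − (−1.66) = +1.31 V.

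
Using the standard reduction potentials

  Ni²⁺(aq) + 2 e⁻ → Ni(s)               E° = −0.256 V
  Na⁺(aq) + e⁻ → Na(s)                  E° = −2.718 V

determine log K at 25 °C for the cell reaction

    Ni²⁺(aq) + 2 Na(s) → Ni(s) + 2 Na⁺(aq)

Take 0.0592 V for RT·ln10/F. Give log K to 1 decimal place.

The Ni²⁺/Ni couple is reduced (cathode); E°cell = −0.256 − (−2.718) = +2.462 V with n = 2.
At equilibrium E = 0, so log K = nE°cell / 0.0592 = (2)(+2.462) / 0.0592 = 83.2.

log K = 83.2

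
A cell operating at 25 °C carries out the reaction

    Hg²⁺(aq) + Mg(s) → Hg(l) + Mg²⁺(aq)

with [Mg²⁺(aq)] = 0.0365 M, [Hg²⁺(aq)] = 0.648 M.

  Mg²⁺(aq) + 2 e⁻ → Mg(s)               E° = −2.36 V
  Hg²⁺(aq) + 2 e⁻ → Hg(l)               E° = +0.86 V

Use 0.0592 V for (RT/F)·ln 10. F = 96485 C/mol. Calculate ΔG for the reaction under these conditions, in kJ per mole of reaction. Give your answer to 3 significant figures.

E°cell = +0.86 − (−2.36) = +3.22 V; the balanced reaction transfers n = 2 electrons.
Q = [Mg²⁺(aq)] / [Hg²⁺(aq)] = 0.0563, so log Q = −1.249 and E = +3.22 − (0.0592/2)(−1.249) = +3.2570 V.
ΔG = −nFE = −(2)(96485)(+3.2570) J/mol = −629 kJ/mol.

−629 kJ/mol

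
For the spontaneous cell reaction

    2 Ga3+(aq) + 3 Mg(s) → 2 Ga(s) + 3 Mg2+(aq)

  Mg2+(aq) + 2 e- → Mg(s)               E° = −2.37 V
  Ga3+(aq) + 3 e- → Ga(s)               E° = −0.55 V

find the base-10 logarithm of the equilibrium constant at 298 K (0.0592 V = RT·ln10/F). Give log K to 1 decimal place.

log K = 184.5

The Ga³⁺/Ga couple is reduced (cathode); E°cell = −0.55 − (−2.37) = +1.82 V with n = 6.
At equilibrium E = 0, so log K = nE°cell / 0.0592 = (6)(+1.82) / 0.0592 = 184.5.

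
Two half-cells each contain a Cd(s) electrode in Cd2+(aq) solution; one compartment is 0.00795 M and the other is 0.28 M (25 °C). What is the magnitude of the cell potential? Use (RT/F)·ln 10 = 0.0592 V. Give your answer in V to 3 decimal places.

0.046 V

For a concentration cell E°cell = 0, since both electrodes use the same couple.
The compartment with the higher Cd2+(aq) concentration (0.28 M) acts as the cathode; ions are reduced there and produced at the dilute (0.00795 M) anode.
With n = 2, Ecell = −(0.0592/2)·log([dilute]/[conc]) = −(0.0592/2)·log(0.00795/0.28) = +0.046 V.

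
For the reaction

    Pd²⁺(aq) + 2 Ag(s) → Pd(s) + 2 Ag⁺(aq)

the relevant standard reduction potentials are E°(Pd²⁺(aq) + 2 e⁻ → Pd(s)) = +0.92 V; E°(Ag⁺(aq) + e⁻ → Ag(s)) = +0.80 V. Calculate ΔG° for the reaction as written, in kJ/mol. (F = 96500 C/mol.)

−23.2 kJ/mol

In the reaction as written Pd²⁺(aq) is reduced, so the Pd²⁺/Pd couple is the cathode and Ag⁺/Ag is the anode.
E°cell = +0.92 − (+0.80) = +0.12 V; balancing electrons gives n = 2.
ΔG° = −nFE°cell = −(2)(96500)(+0.12) J/mol = −23.2 kJ/mol.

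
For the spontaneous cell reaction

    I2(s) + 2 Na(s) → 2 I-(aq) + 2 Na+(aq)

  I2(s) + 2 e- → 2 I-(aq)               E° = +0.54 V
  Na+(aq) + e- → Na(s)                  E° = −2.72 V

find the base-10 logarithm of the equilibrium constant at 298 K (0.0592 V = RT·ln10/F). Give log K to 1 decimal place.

log K = 110.1

The I₂/I⁻ couple is reduced (cathode); E°cell = +0.54 − (−2.72) = +3.26 V with n = 2.
At equilibrium E = 0, so log K = nE°cell / 0.0592 = (2)(+3.26) / 0.0592 = 110.1.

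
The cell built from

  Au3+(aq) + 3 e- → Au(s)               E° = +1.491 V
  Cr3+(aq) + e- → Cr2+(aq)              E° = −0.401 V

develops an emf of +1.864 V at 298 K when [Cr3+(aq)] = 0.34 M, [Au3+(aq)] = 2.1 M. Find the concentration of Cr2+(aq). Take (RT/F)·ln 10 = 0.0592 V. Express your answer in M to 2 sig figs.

0.089 M

With Au³⁺/Au at the cathode and Cr³⁺/Cr²⁺ at the anode, E°cell = +1.491 − (−0.401) = +1.892 V (n = 3).
From the Nernst equation, log Q = n(E° − E)/0.0592 = 3·(+1.892 − (+1.864))/0.0592 = 1.419.
The balanced reaction is Au3+(aq) + 3 Cr2+(aq) → Au(s) + 3 Cr3+(aq), so Q = [Cr3+(aq)]^3 / ([Au3+(aq)]·[Cr2+(aq)]^3).
Isolating [Cr2+(aq)] in Q = 10^{1.419} yields log [Cr2+(aq)] = −1.049, i.e. 0.089 M.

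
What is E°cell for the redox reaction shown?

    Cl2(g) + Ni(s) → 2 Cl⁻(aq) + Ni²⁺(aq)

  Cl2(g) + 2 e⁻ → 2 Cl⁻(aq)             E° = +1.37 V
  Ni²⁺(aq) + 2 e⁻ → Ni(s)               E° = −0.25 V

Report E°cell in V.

In the reaction as written, Cl2(g) is reduced (cathode) and Ni²⁺(aq) is produced by oxidation at the anode.
E°cell = E°(cathode) − E°(anode) = +1.37 − (−0.25) = +1.62 V.

+1.62 V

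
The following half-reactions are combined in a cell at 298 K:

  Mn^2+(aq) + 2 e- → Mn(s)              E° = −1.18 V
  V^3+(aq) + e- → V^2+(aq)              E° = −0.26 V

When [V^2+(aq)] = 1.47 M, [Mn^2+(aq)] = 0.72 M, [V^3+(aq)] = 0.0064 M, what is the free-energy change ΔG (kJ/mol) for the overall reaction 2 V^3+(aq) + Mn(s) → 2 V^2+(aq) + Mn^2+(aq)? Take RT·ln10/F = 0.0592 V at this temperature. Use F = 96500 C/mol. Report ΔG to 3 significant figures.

E°cell = −0.26 − (−1.18) = +0.92 V; the balanced reaction transfers n = 2 electrons.
Q = ([V^2+(aq)]^2·[Mn^2+(aq)]) / [V^3+(aq)]^2 = 3.8×10^4, so log Q = 4.580 and E = +0.92 − (0.0592/2)(4.580) = +0.7844 V.
Then ΔG = −nFE = −2 × 96500 × +0.7844 J/mol = −151 kJ/mol.

−151 kJ/mol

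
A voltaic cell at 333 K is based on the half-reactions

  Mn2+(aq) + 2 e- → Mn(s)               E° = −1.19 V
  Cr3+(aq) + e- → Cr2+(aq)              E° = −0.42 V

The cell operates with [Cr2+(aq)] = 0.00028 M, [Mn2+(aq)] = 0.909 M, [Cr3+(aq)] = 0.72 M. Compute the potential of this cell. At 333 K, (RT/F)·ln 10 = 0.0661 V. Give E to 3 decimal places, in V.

+0.997 V

Since E°(Cr³⁺/Cr²⁺) > E°(Mn²⁺/Mn), Cr³⁺/Cr²⁺ serves as the cathode.
E°cell = E°cat − E°an = −0.42 − (−1.19) = +0.77 V; n = 2.
The balanced reaction is 2 Cr3+(aq) + Mn(s) → 2 Cr2+(aq) + Mn2+(aq), so Q = ([Cr2+(aq)]^2·[Mn2+(aq)]) / [Cr3+(aq)]^2 = 1.37×10^−7 and log Q = −6.862.
By the Nernst equation, E = +0.77 − (0.0661/2)·(−6.862) = +0.997 V.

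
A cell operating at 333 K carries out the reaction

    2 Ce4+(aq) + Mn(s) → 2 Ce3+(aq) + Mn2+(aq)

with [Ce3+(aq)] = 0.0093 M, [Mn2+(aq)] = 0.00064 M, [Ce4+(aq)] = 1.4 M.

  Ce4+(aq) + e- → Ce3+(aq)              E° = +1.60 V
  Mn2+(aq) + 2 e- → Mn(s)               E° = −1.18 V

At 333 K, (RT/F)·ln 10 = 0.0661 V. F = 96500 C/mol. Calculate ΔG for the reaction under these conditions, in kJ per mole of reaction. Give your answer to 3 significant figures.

With Ce⁴⁺/Ce³⁺ reduced at the cathode, E°cell = +1.60 − (−1.18) = +2.78 V and n = 2.
The reaction quotient is ([Ce3+(aq)]^2·[Mn2+(aq)]) / [Ce4+(aq)]^2 = 2.82×10^−8; by Nernst, E = +2.78 − (0.0661/2)(−7.549) = +3.0295 V.
ΔG = −nFE = −(2)(96500)(+3.0295) J/mol = −585 kJ/mol.

−585 kJ/mol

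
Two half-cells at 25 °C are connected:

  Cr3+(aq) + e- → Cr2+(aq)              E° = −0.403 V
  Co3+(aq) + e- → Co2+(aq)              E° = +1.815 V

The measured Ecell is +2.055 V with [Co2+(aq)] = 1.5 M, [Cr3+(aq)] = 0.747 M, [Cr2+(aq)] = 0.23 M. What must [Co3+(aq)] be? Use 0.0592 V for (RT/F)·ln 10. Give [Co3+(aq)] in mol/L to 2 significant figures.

0.0086 M

With Co³⁺/Co²⁺ at the cathode and Cr³⁺/Cr²⁺ at the anode, E°cell = +1.815 − (−0.403) = +2.218 V (n = 1).
Rearranging E = E° − (0.0592/n)·log Q gives log Q = 1(+2.218 − (+2.055))/0.0592 = 2.753.
The balanced reaction is Co3+(aq) + Cr2+(aq) → Co2+(aq) + Cr3+(aq), so Q = ([Co2+(aq)]·[Cr3+(aq)]) / ([Co3+(aq)]·[Cr2+(aq)]).
Isolating [Co3+(aq)] in Q = 10^{2.753} yields log [Co3+(aq)] = −2.065, i.e. 0.0086 M.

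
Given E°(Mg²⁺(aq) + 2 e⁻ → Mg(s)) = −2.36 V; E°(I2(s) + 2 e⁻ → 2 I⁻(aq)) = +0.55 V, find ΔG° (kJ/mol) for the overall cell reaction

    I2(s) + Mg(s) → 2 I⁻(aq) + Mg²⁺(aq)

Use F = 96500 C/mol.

In the reaction as written I2(s) is reduced, so the I₂/I⁻ couple is the cathode and Mg²⁺/Mg is the anode.
E°cell = +0.55 − (−2.36) = +2.91 V; balancing electrons gives n = 2.
ΔG° = −nFE°cell = −(2)(96500)(+2.91) J/mol = −562 kJ/mol.

−562 kJ/mol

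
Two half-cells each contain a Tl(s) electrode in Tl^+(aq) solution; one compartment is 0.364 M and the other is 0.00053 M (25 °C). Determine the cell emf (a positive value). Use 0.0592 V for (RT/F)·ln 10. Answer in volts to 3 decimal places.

0.168 V

For a concentration cell E°cell = 0, since both electrodes use the same couple.
The compartment with the higher Tl^+(aq) concentration (0.364 M) acts as the cathode; ions are reduced there and produced at the dilute (0.00053 M) anode.
With n = 1, Ecell = −(0.0592/1)·log([dilute]/[conc]) = −(0.0592/1)·log(0.00053/0.364) = +0.168 V.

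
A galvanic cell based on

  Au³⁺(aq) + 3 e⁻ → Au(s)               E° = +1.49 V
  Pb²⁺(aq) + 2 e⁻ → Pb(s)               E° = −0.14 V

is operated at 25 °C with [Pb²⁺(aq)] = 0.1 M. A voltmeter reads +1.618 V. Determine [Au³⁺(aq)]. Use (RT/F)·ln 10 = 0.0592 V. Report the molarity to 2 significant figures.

Au³⁺/Au is the cathode (higher E°); E°cell = +1.49 − (−0.14) = +1.63 V with n = 6.
Rearranging E = E° − (0.0592/n)·log Q gives log Q = 6(+1.63 − (+1.618))/0.0592 = 1.216.
Balancing electrons gives 2 Au³⁺(aq) + 3 Pb(s) → 2 Au(s) + 3 Pb²⁺(aq); thus Q = [Pb²⁺(aq)]^3 / [Au³⁺(aq)]^2.
Isolating [Au³⁺(aq)] in Q = 10^{1.216} yields log [Au³⁺(aq)] = −2.108, i.e. 0.0078 M.

0.0078 M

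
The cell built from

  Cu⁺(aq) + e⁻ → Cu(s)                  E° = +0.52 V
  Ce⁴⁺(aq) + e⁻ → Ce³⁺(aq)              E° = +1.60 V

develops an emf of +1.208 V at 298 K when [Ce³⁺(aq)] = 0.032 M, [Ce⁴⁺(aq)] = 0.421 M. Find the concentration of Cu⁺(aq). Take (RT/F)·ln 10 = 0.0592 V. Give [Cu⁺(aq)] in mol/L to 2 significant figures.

The Ce⁴⁺/Ce³⁺ couple has the larger reduction potential, so it is the cathode: E°cell = +1.60 − (+0.52) = +1.08 V and n = 1.
From the Nernst equation, log Q = n(E° − E)/0.0592 = 1·(+1.08 − (+1.208))/0.0592 = −2.162.
Balancing electrons gives Ce⁴⁺(aq) + Cu(s) → Ce³⁺(aq) + Cu⁺(aq); thus Q = ([Ce³⁺(aq)]·[Cu⁺(aq)]) / [Ce⁴⁺(aq)].
Solving for the unknown gives log [Cu⁺(aq)] = −1.043, so [Cu⁺(aq)] ≈ 0.091 M.

0.091 M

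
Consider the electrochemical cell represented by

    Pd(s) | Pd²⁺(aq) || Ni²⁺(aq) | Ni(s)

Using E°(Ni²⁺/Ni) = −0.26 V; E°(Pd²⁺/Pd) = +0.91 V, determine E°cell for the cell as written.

By convention the left-hand electrode in cell notation is the anode (oxidation) and the right-hand electrode is the cathode (reduction).
E°cell = E°(right) − E°(left) = −0.26 − (+0.91) = −1.17 V.
The negative sign shows that, as written, the cell would require an external voltage to drive the reaction.

−1.17 V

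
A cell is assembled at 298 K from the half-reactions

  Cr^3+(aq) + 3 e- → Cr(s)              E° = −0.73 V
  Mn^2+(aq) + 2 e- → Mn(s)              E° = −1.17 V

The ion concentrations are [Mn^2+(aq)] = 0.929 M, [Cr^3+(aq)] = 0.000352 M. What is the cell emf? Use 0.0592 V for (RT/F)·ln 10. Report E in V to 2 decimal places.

The Cr³⁺/Cr couple has the more positive E°, so it is the cathode; Mn²⁺/Mn is the anode.
E°cell = −0.73 − (−1.17) = +0.44 V, with n = 6 electrons transferred.
The balanced reaction is 2 Cr^3+(aq) + 3 Mn(s) → 2 Cr(s) + 3 Mn^2+(aq), so Q = [Mn^2+(aq)]^3 / [Cr^3+(aq)]^2 = 6.47×10^6 and log Q = 6.811.
By the Nernst equation, E = +0.44 − (0.0592/6)·(6.811) = +0.37 V.

+0.37 V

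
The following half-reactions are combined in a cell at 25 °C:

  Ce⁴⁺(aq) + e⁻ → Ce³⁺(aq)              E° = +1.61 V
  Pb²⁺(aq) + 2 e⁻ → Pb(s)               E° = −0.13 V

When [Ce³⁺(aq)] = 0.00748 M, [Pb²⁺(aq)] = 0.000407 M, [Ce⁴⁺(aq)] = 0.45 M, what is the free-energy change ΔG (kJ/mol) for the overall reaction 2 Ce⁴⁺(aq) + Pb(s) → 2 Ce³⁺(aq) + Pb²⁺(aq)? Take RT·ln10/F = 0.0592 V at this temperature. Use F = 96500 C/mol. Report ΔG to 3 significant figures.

With Ce⁴⁺/Ce³⁺ reduced at the cathode, E°cell = +1.61 − (−0.13) = +1.74 V and n = 2.
Q = ([Ce³⁺(aq)]^2·[Pb²⁺(aq)]) / [Ce⁴⁺(aq)]^2 = 1.12×10^−7, so log Q = −6.949 and E = +1.74 − (0.0592/2)(−6.949) = +1.9457 V.
Finally ΔG = −nFE = −(2)(96500 C/mol)(+1.9457 V) = −376 kJ/mol.

−376 kJ/mol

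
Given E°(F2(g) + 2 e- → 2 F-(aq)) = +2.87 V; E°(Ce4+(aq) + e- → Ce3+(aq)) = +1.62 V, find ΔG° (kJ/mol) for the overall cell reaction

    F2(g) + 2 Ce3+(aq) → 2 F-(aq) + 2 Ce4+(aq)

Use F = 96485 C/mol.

−241 kJ/mol

In the reaction as written F2(g) is reduced, so the F₂/F⁻ couple is the cathode and Ce⁴⁺/Ce³⁺ is the anode.
E°cell = +2.87 − (+1.62) = +1.25 V; balancing electrons gives n = 2.
ΔG° = −nFE°cell = −(2)(96485)(+1.25) J/mol = −241 kJ/mol.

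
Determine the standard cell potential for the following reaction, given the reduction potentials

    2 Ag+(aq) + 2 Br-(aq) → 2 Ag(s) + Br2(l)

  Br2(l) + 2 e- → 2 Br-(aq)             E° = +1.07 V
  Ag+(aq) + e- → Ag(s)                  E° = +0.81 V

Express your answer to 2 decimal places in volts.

Ag+(aq) gains electrons, so the Ag⁺/Ag couple is the cathode; the Br₂/Br⁻ couple is the anode.
E°cell = E°(cathode) − E°(anode) = +0.81 − (+1.07) = −0.26 V.

−0.26 V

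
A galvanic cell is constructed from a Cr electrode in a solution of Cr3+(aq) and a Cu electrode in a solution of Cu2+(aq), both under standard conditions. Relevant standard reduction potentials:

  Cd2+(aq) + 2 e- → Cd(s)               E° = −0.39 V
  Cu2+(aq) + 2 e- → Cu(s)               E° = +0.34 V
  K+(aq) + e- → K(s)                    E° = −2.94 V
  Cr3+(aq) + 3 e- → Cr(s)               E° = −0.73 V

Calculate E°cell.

+1.07 V

Of the two couples in this cell, the one with the more positive reduction potential is reduced at the cathode: here that is Cu²⁺/Cu (+0.34 V); Cr³⁺/Cr (−0.73 V) is the anode.
E°cell = E°(cathode) − E°(anode) = +0.34 − (−0.73) = +1.07 V.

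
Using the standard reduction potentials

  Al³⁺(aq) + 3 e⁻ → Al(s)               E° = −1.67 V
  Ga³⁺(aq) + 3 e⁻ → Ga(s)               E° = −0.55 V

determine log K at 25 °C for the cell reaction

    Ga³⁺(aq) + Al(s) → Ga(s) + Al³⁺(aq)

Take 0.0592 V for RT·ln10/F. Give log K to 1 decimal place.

The Ga³⁺/Ga couple is reduced (cathode); E°cell = −0.55 − (−1.67) = +1.12 V with n = 3.
At equilibrium E = 0, so log K = nE°cell / 0.0592 = (3)(+1.12) / 0.0592 = 56.8.

log K = 56.8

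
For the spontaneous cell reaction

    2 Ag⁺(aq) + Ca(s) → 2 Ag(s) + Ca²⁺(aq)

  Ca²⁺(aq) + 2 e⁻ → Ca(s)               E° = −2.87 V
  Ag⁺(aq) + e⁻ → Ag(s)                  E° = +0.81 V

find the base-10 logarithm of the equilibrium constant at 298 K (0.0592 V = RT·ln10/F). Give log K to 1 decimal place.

The Ag⁺/Ag couple is reduced (cathode); E°cell = +0.81 − (−2.87) = +3.68 V with n = 2.
At equilibrium E = 0, so log K = nE°cell / 0.0592 = (2)(+3.68) / 0.0592 = 124.3.

log K = 124.3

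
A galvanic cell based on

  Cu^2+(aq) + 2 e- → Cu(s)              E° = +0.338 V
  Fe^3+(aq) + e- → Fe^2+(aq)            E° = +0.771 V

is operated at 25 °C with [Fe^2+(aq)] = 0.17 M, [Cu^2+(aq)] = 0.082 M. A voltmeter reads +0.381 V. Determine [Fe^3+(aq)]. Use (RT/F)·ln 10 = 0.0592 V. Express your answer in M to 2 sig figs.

The Fe³⁺/Fe²⁺ couple has the larger reduction potential, so it is the cathode: E°cell = +0.771 − (+0.338) = +0.433 V and n = 2.
From the Nernst equation, log Q = n(E° − E)/0.0592 = 2·(+0.433 − (+0.381))/0.0592 = 1.757.
The balanced reaction is 2 Fe^3+(aq) + Cu(s) → 2 Fe^2+(aq) + Cu^2+(aq), so Q = ([Fe^2+(aq)]^2·[Cu^2+(aq)]) / [Fe^3+(aq)]^2.
Solving for the unknown gives log [Fe^3+(aq)] = −2.191, so [Fe^3+(aq)] ≈ 0.0064 M.

0.0064 M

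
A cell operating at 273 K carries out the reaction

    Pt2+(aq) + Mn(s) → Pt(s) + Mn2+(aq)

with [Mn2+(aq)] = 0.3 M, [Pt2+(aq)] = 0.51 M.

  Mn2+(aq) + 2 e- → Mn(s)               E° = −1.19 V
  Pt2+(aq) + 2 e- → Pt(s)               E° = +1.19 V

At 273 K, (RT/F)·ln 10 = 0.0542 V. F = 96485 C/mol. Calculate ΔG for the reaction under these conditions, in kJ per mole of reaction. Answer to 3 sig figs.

With Pt²⁺/Pt reduced at the cathode, E°cell = +1.19 − (−1.19) = +2.38 V and n = 2.
The reaction quotient is [Mn2+(aq)] / [Pt2+(aq)] = 0.588; by Nernst, E = +2.38 − (0.0542/2)(−0.230) = +2.3862 V.
ΔG = −nFE = −(2)(96485)(+2.3862) J/mol = −460 kJ/mol.

−460 kJ/mol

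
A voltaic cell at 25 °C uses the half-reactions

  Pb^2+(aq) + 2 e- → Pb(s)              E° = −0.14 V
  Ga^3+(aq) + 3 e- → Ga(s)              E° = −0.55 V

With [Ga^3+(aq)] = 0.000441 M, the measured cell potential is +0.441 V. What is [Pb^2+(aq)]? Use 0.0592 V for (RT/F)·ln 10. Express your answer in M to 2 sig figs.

Pb²⁺/Pb is the cathode (higher E°); E°cell = −0.14 − (−0.55) = +0.41 V with n = 6.
Since E = E° − (0.0592/n)·log Q, log Q = n(E° − E)/0.0592 = −3.142.
Balancing electrons gives 3 Pb^2+(aq) + 2 Ga(s) → 3 Pb(s) + 2 Ga^3+(aq); thus Q = [Ga^3+(aq)]^2 / [Pb^2+(aq)]^3.
Substituting the known concentrations and solving, log [Pb^2+(aq)] = −1.190 and [Pb^2+(aq)] = 0.065 M.

0.065 M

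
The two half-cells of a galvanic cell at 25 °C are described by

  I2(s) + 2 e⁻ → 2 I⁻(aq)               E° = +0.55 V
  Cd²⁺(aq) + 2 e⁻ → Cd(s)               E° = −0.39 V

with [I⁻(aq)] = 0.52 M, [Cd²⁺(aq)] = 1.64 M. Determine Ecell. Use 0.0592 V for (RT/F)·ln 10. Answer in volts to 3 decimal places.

Since E°(I₂/I⁻) > E°(Cd²⁺/Cd), I₂/I⁻ serves as the cathode.
The standard potential is +0.55 − (−0.39) = +0.94 V and the balanced reaction transfers n = 2 electrons.
The balanced reaction is I2(s) + Cd(s) → 2 I⁻(aq) + Cd²⁺(aq), so Q = [I⁻(aq)]^2·[Cd²⁺(aq)] = 0.443 and log Q = −0.353.
E = E° − (0.0592/n)·log Q = +0.94 − (0.0592/2)(−0.353) = +0.950 V.

+0.950 V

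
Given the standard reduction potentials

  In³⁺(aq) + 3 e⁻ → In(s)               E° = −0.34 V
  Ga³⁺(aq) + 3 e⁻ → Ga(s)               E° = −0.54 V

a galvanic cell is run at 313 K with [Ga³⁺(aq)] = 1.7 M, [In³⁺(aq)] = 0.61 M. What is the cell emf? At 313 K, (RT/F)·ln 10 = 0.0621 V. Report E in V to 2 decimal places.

+0.19 V

Since E°(In³⁺/In) > E°(Ga³⁺/Ga), In³⁺/In serves as the cathode.
The standard potential is −0.34 − (−0.54) = +0.20 V and the balanced reaction transfers n = 3 electrons.
Balancing gives In³⁺(aq) + Ga(s) → In(s) + Ga³⁺(aq); hence Q = [Ga³⁺(aq)] / [In³⁺(aq)] = 2.79 (log Q = 0.445).
By the Nernst equation, E = +0.20 − (0.0621/3)·(0.445) = +0.19 V.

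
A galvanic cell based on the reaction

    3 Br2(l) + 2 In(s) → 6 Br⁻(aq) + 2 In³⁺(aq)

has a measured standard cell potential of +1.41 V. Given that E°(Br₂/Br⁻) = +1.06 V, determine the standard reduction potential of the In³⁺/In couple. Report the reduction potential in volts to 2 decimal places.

In the reaction as written the Br₂/Br⁻ couple is reduced (cathode) and In³⁺/In is oxidized (anode), so E°cell = E°(Br₂/Br⁻) − E°(In³⁺/In).
E°(In³⁺/In) = E°(cathode) − E°cell = +1.06 − (+1.41) = −0.35 V.

−0.35 V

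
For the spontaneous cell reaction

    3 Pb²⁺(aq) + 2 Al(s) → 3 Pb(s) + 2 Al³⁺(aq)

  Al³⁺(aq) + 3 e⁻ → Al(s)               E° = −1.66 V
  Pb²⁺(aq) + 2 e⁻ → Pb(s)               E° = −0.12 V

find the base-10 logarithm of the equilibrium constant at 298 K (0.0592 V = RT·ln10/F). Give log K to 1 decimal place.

The Pb²⁺/Pb couple is reduced (cathode); E°cell = −0.12 − (−1.66) = +1.54 V with n = 6.
At equilibrium E = 0, so log K = nE°cell / 0.0592 = (6)(+1.54) / 0.0592 = 156.1.

log K = 156.1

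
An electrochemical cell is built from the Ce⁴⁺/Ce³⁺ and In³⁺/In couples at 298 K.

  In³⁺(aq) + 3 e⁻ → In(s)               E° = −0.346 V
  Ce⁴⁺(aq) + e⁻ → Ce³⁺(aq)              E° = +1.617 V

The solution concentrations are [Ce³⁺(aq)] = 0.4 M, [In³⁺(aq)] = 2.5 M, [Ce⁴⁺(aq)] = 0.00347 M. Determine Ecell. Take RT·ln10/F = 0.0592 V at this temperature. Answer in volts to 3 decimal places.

The Ce⁴⁺/Ce³⁺ couple has the more positive E°, so it is the cathode; In³⁺/In is the anode.
E°cell = +1.617 − (−0.346) = +1.963 V, with n = 3 electrons transferred.
Balancing gives 3 Ce⁴⁺(aq) + In(s) → 3 Ce³⁺(aq) + In³⁺(aq); hence Q = ([Ce³⁺(aq)]^3·[In³⁺(aq)]) / [Ce⁴⁺(aq)]^3 = 3.83×10^6 (log Q = 6.583).
By the Nernst equation, E = +1.963 − (0.0592/3)·(6.583) = +1.833 V.

+1.833 V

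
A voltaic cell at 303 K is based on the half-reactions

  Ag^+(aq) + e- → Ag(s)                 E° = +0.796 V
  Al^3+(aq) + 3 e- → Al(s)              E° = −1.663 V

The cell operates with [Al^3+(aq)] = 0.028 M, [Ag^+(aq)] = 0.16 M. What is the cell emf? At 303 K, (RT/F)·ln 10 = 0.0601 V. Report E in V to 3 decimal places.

+2.442 V

Ag⁺/Ag is reduced (cathode, E° = +0.796 V) and Al³⁺/Al is oxidized (anode).
E°cell = E°cat − E°an = +0.796 − (−1.663) = +2.459 V; n = 3.
The balanced reaction is 3 Ag^+(aq) + Al(s) → 3 Ag(s) + Al^3+(aq), so Q = [Al^3+(aq)] / [Ag^+(aq)]^3 = 6.84 and log Q = 0.835.
E = E° − (0.0601/n)·log Q = +2.459 − (0.0601/3)(0.835) = +2.442 V.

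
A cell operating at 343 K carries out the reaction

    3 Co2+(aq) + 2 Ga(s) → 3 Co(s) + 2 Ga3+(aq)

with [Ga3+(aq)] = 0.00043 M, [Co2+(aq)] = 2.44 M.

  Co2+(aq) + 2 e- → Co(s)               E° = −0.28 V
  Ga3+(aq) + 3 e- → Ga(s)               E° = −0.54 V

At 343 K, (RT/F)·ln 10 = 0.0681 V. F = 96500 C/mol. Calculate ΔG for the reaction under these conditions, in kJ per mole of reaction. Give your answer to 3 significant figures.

With Co²⁺/Co reduced at the cathode, E°cell = −0.28 − (−0.54) = +0.26 V and n = 6.
The reaction quotient is [Ga3+(aq)]^2 / [Co2+(aq)]^3 = 1.27×10^−8; by Nernst, E = +0.26 − (0.0681/6)(−7.895) = +0.3496 V.
Finally ΔG = −nFE = −(6)(96500 C/mol)(+0.3496 V) = −202 kJ/mol.

−202 kJ/mol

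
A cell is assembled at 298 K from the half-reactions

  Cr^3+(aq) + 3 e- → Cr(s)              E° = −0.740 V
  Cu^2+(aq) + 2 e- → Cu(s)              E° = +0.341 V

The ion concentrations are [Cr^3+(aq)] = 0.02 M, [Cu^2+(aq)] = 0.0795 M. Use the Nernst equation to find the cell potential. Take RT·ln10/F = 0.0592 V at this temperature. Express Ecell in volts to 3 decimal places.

The Cu²⁺/Cu couple has the more positive E°, so it is the cathode; Cr³⁺/Cr is the anode.
The standard potential is +0.341 − (−0.740) = +1.081 V and the balanced reaction transfers n = 6 electrons.
The balanced reaction is 3 Cu^2+(aq) + 2 Cr(s) → 3 Cu(s) + 2 Cr^3+(aq), so Q = [Cr^3+(aq)]^2 / [Cu^2+(aq)]^3 = 0.796 and log Q = −0.099.
Applying E = E° − (RT ln10/nF)·log Q gives +1.081 − (0.0592/6)(−0.099) = +1.082 V.

+1.082 V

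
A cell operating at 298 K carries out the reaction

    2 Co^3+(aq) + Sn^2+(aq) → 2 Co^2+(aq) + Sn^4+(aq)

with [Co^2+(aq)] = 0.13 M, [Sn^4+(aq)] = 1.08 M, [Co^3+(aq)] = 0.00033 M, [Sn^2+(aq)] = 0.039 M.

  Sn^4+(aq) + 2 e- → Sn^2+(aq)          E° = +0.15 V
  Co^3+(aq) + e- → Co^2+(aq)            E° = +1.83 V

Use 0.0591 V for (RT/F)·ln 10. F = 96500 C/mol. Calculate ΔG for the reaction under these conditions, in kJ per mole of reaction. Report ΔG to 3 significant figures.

The standard cell potential is +1.83 − (+0.15) = +1.68 V, with n = 2 electrons in the balanced equation.
The reaction quotient is ([Co^2+(aq)]^2·[Sn^4+(aq)]) / ([Co^3+(aq)]^2·[Sn^2+(aq)]) = 4.3×10^6; by Nernst, E = +1.68 − (0.0591/2)(6.633) = +1.4840 V.
Finally ΔG = −nFE = −(2)(96500 C/mol)(+1.4840 V) = −286 kJ/mol.

−286 kJ/mol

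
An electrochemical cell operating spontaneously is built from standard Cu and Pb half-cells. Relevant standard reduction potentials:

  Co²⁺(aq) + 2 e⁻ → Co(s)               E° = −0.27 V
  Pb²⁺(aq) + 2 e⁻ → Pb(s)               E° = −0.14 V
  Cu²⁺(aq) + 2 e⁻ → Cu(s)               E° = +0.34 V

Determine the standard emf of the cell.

+0.48 V

The Cu²⁺/Cu couple has the higher E°, so Cu ion is reduced (cathode) and Pb is oxidized (anode).
E°cell = E°(cathode) − E°(anode) = +0.34 − (−0.14) = +0.48 V.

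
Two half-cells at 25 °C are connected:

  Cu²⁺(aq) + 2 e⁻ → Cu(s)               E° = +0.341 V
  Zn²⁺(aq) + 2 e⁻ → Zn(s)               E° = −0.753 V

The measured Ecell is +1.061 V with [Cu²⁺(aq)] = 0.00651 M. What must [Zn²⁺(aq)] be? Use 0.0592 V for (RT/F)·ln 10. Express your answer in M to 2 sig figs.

0.085 M

Cu²⁺/Cu is the cathode (higher E°); E°cell = +0.341 − (−0.753) = +1.094 V with n = 2.
Rearranging E = E° − (0.0592/n)·log Q gives log Q = 2(+1.094 − (+1.061))/0.0592 = 1.115.
Balancing electrons gives Cu²⁺(aq) + Zn(s) → Cu(s) + Zn²⁺(aq); thus Q = [Zn²⁺(aq)] / [Cu²⁺(aq)].
Solving for the unknown gives log [Zn²⁺(aq)] = −1.071, so [Zn²⁺(aq)] ≈ 0.085 M.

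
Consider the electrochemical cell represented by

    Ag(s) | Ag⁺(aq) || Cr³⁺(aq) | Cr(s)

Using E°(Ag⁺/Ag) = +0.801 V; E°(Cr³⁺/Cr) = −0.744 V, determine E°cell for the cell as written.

−1.545 V

By convention the left-hand electrode in cell notation is the anode (oxidation) and the right-hand electrode is the cathode (reduction).
E°cell = E°(right) − E°(left) = −0.744 − (+0.801) = −1.545 V.
The negative sign shows that, as written, the cell would require an external voltage to drive the reaction.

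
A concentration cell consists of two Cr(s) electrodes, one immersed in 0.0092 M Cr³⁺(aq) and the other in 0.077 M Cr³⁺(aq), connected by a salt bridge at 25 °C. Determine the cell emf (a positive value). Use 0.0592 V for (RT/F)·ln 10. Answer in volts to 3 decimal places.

0.018 V

For a concentration cell E°cell = 0, since both electrodes use the same couple.
The compartment with the higher Cr³⁺(aq) concentration (0.077 M) acts as the cathode; ions are reduced there and produced at the dilute (0.0092 M) anode.
With n = 3, Ecell = −(0.0592/3)·log([dilute]/[conc]) = −(0.0592/3)·log(0.0092/0.077) = +0.018 V.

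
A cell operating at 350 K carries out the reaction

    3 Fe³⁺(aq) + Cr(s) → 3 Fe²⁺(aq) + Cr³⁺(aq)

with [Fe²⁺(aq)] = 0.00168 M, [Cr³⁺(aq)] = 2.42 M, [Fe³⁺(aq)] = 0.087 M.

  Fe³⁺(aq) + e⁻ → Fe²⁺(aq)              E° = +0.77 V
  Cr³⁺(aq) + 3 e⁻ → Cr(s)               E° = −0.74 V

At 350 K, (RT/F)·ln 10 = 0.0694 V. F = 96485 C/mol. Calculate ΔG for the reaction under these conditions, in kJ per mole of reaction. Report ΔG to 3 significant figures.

−469 kJ/mol

With Fe³⁺/Fe²⁺ reduced at the cathode, E°cell = +0.77 − (−0.74) = +1.51 V and n = 3.
Q = ([Fe²⁺(aq)]^3·[Cr³⁺(aq)]) / [Fe³⁺(aq)]^3 = 1.74×10^−5, so log Q = −4.759 and E = +1.51 − (0.0694/3)(−4.759) = +1.6201 V.
Then ΔG = −nFE = −3 × 96485 × +1.6201 J/mol = −469 kJ/mol.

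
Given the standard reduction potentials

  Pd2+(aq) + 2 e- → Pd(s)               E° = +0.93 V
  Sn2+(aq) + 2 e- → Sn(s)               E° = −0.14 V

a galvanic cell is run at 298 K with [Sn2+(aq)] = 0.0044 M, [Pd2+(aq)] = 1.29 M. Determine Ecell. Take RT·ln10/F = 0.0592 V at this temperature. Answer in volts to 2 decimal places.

+1.14 V

The Pd²⁺/Pd couple has the more positive E°, so it is the cathode; Sn²⁺/Sn is the anode.
E°cell = E°cat − E°an = +0.93 − (−0.14) = +1.07 V; n = 2.
The balanced reaction is Pd2+(aq) + Sn(s) → Pd(s) + Sn2+(aq), so Q = [Sn2+(aq)] / [Pd2+(aq)] = 0.00341 and log Q = −2.467.
Applying E = E° − (RT ln10/nF)·log Q gives +1.07 − (0.0592/2)(−2.467) = +1.14 V.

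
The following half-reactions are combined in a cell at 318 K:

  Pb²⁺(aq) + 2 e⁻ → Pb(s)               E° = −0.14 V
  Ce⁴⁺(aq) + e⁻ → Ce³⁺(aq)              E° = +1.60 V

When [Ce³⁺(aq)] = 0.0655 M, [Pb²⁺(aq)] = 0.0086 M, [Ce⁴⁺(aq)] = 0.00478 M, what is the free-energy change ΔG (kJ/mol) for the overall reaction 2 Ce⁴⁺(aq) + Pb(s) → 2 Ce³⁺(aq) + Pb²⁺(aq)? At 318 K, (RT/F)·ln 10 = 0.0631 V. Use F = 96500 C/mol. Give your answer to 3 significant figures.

With Ce⁴⁺/Ce³⁺ reduced at the cathode, E°cell = +1.60 − (−0.14) = +1.74 V and n = 2.
Here Q = ([Ce³⁺(aq)]^2·[Pb²⁺(aq)]) / [Ce⁴⁺(aq)]^2 = 1.61 (log Q = 0.208), giving E = +1.74 − (0.0631/2)·(0.208) = +1.7334 V.
Finally ΔG = −nFE = −(2)(96500 C/mol)(+1.7334 V) = −335 kJ/mol.

−335 kJ/mol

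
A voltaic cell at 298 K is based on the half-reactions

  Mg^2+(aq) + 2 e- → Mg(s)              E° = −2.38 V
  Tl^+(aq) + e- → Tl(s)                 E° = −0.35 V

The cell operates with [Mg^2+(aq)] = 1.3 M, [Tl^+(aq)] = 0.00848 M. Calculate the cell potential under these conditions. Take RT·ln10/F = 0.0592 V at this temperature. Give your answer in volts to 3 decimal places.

+1.904 V

Since E°(Tl⁺/Tl) > E°(Mg²⁺/Mg), Tl⁺/Tl serves as the cathode.
E°cell = −0.35 − (−2.38) = +2.03 V, with n = 2 electrons transferred.
The balanced reaction is 2 Tl^+(aq) + Mg(s) → 2 Tl(s) + Mg^2+(aq), so Q = [Mg^2+(aq)] / [Tl^+(aq)]^2 = 1.81×10^4 and log Q = 4.257.
By the Nernst equation, E = +2.03 − (0.0592/2)·(4.257) = +1.904 V.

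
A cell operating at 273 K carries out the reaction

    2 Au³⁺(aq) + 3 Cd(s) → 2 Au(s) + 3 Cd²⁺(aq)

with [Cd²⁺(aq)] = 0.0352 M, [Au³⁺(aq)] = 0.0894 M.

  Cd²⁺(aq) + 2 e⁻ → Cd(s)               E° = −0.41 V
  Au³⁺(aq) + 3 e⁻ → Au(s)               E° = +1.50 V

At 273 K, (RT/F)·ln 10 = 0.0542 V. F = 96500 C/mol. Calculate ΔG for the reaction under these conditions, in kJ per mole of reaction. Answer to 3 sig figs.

−1120 kJ/mol

E°cell = +1.50 − (−0.41) = +1.91 V; the balanced reaction transfers n = 6 electrons.
Q = [Cd²⁺(aq)]^3 / [Au³⁺(aq)]^2 = 0.00546, so log Q = −2.263 and E = +1.91 − (0.0542/6)(−2.263) = +1.9304 V.
Then ΔG = −nFE = −6 × 96500 × +1.9304 J/mol = −1120 kJ/mol.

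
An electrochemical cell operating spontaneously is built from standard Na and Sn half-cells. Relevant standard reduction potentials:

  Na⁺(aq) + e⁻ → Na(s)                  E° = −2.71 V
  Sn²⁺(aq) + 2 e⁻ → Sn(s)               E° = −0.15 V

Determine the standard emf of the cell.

+2.56 V

The Sn²⁺/Sn couple has the higher E°, so Sn ion is reduced (cathode) and Na is oxidized (anode).
E°cell = E°(cathode) − E°(anode) = −0.15 − (−2.71) = +2.56 V.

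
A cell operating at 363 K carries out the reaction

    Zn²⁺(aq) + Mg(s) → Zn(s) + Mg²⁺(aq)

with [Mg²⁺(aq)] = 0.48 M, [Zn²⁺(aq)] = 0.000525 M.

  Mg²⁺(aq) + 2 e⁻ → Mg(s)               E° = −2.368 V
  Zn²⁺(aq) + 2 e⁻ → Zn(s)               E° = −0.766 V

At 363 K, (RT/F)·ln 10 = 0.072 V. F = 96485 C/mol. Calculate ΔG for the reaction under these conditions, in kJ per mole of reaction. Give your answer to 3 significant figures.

−289 kJ/mol

E°cell = −0.766 − (−2.368) = +1.602 V; the balanced reaction transfers n = 2 electrons.
Q = [Mg²⁺(aq)] / [Zn²⁺(aq)] = 914, so log Q = 2.961 and E = +1.602 − (0.072/2)(2.961) = +1.4954 V.
Finally ΔG = −nFE = −(2)(96485 C/mol)(+1.4954 V) = −289 kJ/mol.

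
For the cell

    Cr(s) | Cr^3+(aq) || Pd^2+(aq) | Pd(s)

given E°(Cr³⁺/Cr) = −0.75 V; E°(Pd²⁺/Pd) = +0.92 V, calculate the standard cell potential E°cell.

By convention the left-hand electrode in cell notation is the anode (oxidation) and the right-hand electrode is the cathode (reduction).
E°cell = E°(right) − E°(left) = +0.92 − (−0.75) = +1.67 V.

+1.67 V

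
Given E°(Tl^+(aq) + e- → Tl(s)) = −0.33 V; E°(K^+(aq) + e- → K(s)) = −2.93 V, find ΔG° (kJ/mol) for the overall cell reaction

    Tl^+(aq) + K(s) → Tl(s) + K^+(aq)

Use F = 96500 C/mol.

In the reaction as written Tl^+(aq) is reduced, so the Tl⁺/Tl couple is the cathode and K⁺/K is the anode.
E°cell = −0.33 − (−2.93) = +2.60 V; balancing electrons gives n = 1.
ΔG° = −nFE°cell = −(1)(96500)(+2.60) J/mol = −251 kJ/mol.

−251 kJ/mol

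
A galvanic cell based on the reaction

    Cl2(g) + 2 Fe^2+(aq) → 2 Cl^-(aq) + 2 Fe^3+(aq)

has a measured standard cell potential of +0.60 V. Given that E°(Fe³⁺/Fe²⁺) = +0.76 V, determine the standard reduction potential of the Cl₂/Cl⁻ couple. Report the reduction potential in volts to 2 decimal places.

In the reaction as written the Cl₂/Cl⁻ couple is reduced (cathode) and Fe³⁺/Fe²⁺ is oxidized (anode), so E°cell = E°(Cl₂/Cl⁻) − E°(Fe³⁺/Fe²⁺).
E°(Cl₂/Cl⁻) = E°cell + E°(anode) = +0.60 + (+0.76) = +1.36 V.

+1.36 V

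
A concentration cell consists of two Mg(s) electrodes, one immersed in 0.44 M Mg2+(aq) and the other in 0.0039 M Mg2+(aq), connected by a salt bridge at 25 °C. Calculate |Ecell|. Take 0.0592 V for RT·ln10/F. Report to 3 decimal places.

For a concentration cell E°cell = 0, since both electrodes use the same couple.
The compartment with the higher Mg2+(aq) concentration (0.44 M) acts as the cathode; ions are reduced there and produced at the dilute (0.0039 M) anode.
With n = 2, Ecell = −(0.0592/2)·log([dilute]/[conc]) = −(0.0592/2)·log(0.0039/0.44) = +0.061 V.

0.061 V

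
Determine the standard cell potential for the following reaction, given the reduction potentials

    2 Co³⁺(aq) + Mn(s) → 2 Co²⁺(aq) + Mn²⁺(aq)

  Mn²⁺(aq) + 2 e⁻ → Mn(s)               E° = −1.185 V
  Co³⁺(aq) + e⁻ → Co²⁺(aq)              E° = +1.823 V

Co³⁺(aq) gains electrons, so the Co³⁺/Co²⁺ couple is the cathode; the Mn²⁺/Mn couple is the anode.
E°cell = E°(cathode) − E°(anode) = +1.823 − (−1.185) = +3.008 V.

+3.008 V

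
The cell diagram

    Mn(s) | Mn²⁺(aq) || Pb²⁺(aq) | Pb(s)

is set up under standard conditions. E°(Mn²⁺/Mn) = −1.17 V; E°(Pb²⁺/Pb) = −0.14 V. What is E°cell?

By convention the left-hand electrode in cell notation is the anode (oxidation) and the right-hand electrode is the cathode (reduction).
E°cell = E°(right) − E°(left) = −0.14 − (−1.17) = +1.03 V.

+1.03 V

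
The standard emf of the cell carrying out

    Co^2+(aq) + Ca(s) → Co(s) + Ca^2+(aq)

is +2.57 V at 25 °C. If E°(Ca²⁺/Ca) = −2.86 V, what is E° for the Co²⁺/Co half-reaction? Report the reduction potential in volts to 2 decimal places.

In the reaction as written the Co²⁺/Co couple is reduced (cathode) and Ca²⁺/Ca is oxidized (anode), so E°cell = E°(Co²⁺/Co) − E°(Ca²⁺/Ca).
E°(Co²⁺/Co) = E°cell + E°(anode) = +2.57 + (−2.86) = −0.29 V.

−0.29 V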